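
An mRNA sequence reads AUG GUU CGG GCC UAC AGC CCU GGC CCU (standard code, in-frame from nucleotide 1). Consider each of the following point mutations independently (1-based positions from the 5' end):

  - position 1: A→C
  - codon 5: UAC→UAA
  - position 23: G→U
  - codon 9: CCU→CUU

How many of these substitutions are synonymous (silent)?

0

Codon 1: AUG (Met) → CUG (Leu) — missense.
Codon 5: UAC (Tyr) → UAA (Stop) — nonsense.
Codon 8: GGC (Gly) → GUC (Val) — missense.
Codon 9: CCU (Pro) → CUU (Leu) — missense.
Synonymous: 0 of 4.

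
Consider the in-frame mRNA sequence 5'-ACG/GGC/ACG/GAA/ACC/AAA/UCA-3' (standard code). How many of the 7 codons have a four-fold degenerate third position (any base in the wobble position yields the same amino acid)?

Codon 1 ACG (Thr): third position 4-fold.
Codon 2 GGC (Gly): third position 4-fold.
Codon 3 ACG (Thr): third position 4-fold.
Codon 4 GAA (Glu): third position 2-fold.
Codon 5 ACC (Thr): third position 4-fold.
Codon 6 AAA (Lys): third position 2-fold.
Codon 7 UCA (Ser): third position 4-fold.
Four-fold degenerate third positions: 5.

5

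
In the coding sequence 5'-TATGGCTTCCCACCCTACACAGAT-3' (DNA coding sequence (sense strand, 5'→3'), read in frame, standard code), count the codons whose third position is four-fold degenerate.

Codon 1 TAT (Tyr): third position 2-fold.
Codon 2 GGC (Gly): third position 4-fold.
Codon 3 TTC (Phe): third position 2-fold.
Codon 4 CCA (Pro): third position 4-fold.
Codon 5 CCC (Pro): third position 4-fold.
Codon 6 TAC (Tyr): third position 2-fold.
Codon 7 ACA (Thr): third position 4-fold.
Codon 8 GAT (Asp): third position 2-fold.
Four-fold degenerate third positions: 4.

4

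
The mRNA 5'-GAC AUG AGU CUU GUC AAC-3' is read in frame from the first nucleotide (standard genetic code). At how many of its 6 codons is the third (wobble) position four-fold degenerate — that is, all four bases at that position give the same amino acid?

2

Codon 1 GAC (Asp): third position 2-fold.
Codon 2 AUG (Met): third position 1-fold.
Codon 3 AGU (Ser): third position 2-fold.
Codon 4 CUU (Leu): third position 4-fold.
Codon 5 GUC (Val): third position 4-fold.
Codon 6 AAC (Asn): third position 2-fold.
Four-fold degenerate third positions: 2.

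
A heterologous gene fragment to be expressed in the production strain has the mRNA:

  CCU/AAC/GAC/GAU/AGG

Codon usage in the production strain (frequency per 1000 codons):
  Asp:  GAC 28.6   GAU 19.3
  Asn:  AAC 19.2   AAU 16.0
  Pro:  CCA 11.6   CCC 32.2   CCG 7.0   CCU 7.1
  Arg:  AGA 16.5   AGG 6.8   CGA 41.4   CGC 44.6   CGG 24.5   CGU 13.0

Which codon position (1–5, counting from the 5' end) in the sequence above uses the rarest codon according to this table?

5

Codon 1 CCU (Pro): 7.1 per 1000.
Codon 2 AAC (Asn): 19.2 per 1000.
Codon 3 GAC (Asp): 28.6 per 1000.
Codon 4 GAU (Asp): 19.3 per 1000.
Codon 5 AGG (Arg): 6.8 per 1000.
Lowest frequency is 6.8 at codon 5.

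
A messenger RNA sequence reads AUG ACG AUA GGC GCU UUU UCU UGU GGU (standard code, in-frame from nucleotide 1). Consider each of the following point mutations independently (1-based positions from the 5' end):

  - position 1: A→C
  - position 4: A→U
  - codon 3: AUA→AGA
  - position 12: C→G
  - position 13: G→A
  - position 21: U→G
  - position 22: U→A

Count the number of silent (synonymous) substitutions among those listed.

Codon 1: AUG (Met) → CUG (Leu) — missense.
Codon 2: ACG (Thr) → UCG (Ser) — missense.
Codon 3: AUA (Ile) → AGA (Arg) — missense.
Codon 4: GGC (Gly) → GGG (Gly) — synonymous.
Codon 5: GCU (Ala) → ACU (Thr) — missense.
Codon 7: UCU (Ser) → UCG (Ser) — synonymous.
Codon 8: UGU (Cys) → AGU (Ser) — missense.
Synonymous: 2 of 7.

2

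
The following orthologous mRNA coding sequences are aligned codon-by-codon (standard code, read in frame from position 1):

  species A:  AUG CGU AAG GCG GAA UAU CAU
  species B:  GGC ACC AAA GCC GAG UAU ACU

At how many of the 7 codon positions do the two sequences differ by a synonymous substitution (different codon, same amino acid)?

3

Codon 1: AUG Met / GGC Gly — nonsynonymous.
Codon 2: CGU Arg / ACC Thr — nonsynonymous.
Codon 3: AAG Lys / AAA Lys — synonymous.
Codon 4: GCG Ala / GCC Ala — synonymous.
Codon 5: GAA Glu / GAG Glu — synonymous.
Codon 6: UAU Tyr / UAU Tyr — identical.
Codon 7: CAU His / ACU Thr — nonsynonymous.
Synonymous differences: 3.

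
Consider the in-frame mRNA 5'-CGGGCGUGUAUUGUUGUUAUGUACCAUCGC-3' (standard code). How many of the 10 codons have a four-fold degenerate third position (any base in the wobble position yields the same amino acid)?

5

Codon 1 CGG (Arg): third position 4-fold.
Codon 2 GCG (Ala): third position 4-fold.
Codon 3 UGU (Cys): third position 2-fold.
Codon 4 AUU (Ile): third position 3-fold.
Codon 5 GUU (Val): third position 4-fold.
Codon 6 GUU (Val): third position 4-fold.
Codon 7 AUG (Met): third position 1-fold.
Codon 8 UAC (Tyr): third position 2-fold.
Codon 9 CAU (His): third position 2-fold.
Codon 10 CGC (Arg): third position 4-fold.
Four-fold degenerate third positions: 5.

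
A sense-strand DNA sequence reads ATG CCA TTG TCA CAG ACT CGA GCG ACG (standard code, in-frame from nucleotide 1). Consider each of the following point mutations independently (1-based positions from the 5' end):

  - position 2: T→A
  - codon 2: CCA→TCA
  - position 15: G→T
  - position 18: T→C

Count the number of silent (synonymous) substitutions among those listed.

Codon 1: ATG (Met) → AAG (Lys) — missense.
Codon 2: CCA (Pro) → TCA (Ser) — missense.
Codon 5: CAG (Gln) → CAT (His) — missense.
Codon 6: ACT (Thr) → ACC (Thr) — synonymous.
Synonymous: 1 of 4.

1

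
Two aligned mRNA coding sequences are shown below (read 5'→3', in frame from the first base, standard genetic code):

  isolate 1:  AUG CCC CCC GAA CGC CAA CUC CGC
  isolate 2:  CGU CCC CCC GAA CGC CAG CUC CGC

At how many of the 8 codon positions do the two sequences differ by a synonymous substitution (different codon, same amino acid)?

Codon 1: AUG Met / CGU Arg — nonsynonymous.
Codon 2: CCC Pro / CCC Pro — identical.
Codon 3: CCC Pro / CCC Pro — identical.
Codon 4: GAA Glu / GAA Glu — identical.
Codon 5: CGC Arg / CGC Arg — identical.
Codon 6: CAA Gln / CAG Gln — synonymous.
Codon 7: CUC Leu / CUC Leu — identical.
Codon 8: CGC Arg / CGC Arg — identical.
Synonymous differences: 1.

1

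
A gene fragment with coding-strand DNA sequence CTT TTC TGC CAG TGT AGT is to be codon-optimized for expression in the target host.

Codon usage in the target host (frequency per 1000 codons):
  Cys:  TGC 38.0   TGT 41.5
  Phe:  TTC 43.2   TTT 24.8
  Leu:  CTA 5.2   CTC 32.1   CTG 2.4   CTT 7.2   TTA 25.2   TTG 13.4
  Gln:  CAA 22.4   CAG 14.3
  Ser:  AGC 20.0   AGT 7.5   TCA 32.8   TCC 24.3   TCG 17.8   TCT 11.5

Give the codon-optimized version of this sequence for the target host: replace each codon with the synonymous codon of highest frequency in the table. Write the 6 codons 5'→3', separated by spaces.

CTC TTC TGT CAA TGT TCA

Codon 1 (Leu): best is CTC at 32.1.
Codon 2 (Phe): best is TTC at 43.2.
Codon 3 (Cys): best is TGT at 41.5.
Codon 4 (Gln): best is CAA at 22.4.
Codon 5 (Cys): best is TGT at 41.5.
Codon 6 (Ser): best is TCA at 32.8.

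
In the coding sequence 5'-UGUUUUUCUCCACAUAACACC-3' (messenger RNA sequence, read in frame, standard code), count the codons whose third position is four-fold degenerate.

Codon 1 UGU (Cys): third position 2-fold.
Codon 2 UUU (Phe): third position 2-fold.
Codon 3 UCU (Ser): third position 4-fold.
Codon 4 CCA (Pro): third position 4-fold.
Codon 5 CAU (His): third position 2-fold.
Codon 6 AAC (Asn): third position 2-fold.
Codon 7 ACC (Thr): third position 4-fold.
Four-fold degenerate third positions: 3.

3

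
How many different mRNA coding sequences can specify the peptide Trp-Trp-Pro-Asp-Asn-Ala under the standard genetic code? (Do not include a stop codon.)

64

Trp: 1 codon.
Trp: 1 codon.
Pro: 4 codons.
Asp: 2 codons.
Asn: 2 codons.
Ala: 4 codons.
1 × 1 × 4 × 2 × 2 × 4 = 64.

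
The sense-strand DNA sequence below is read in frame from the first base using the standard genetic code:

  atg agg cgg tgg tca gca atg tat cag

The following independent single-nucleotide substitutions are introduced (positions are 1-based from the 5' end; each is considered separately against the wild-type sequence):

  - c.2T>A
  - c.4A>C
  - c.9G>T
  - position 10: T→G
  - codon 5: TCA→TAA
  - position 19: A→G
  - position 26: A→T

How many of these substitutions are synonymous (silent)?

2

Codon 1: ATG (Met) → AAG (Lys) — missense.
Codon 2: AGG (Arg) → CGG (Arg) — synonymous.
Codon 3: CGG (Arg) → CGT (Arg) — synonymous.
Codon 4: TGG (Trp) → GGG (Gly) — missense.
Codon 5: TCA (Ser) → TAA (Stop) — nonsense.
Codon 7: ATG (Met) → GTG (Val) — missense.
Codon 9: CAG (Gln) → CTG (Leu) — missense.
Synonymous: 2 of 7.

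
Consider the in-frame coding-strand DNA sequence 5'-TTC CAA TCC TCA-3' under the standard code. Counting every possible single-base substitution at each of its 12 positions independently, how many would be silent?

Codon 1 (TTC, Phe): 1 synonymous substitution.
Codon 2 (CAA, Gln): 1 synonymous substitution.
Codon 3 (TCC, Ser): 3 synonymous substitutions.
Codon 4 (TCA, Ser): 3 synonymous substitutions.
Total: 1 + 1 + 3 + 3 = 8.

8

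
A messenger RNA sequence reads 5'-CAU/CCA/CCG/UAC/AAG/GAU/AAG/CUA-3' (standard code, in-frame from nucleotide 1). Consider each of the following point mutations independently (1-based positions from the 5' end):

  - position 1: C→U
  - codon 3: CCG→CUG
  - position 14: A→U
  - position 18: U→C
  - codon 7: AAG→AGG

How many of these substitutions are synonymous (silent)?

Codon 1: CAU (His) → UAU (Tyr) — missense.
Codon 3: CCG (Pro) → CUG (Leu) — missense.
Codon 5: AAG (Lys) → AUG (Met) — missense.
Codon 6: GAU (Asp) → GAC (Asp) — synonymous.
Codon 7: AAG (Lys) → AGG (Arg) — missense.
Synonymous: 1 of 5.

1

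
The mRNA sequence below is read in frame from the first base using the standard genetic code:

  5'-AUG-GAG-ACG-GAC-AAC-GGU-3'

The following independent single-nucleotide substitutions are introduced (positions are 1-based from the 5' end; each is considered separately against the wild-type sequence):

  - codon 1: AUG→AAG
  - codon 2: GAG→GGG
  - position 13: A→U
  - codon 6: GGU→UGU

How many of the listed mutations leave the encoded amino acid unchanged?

Codon 1: AUG (Met) → AAG (Lys) — missense.
Codon 2: GAG (Glu) → GGG (Gly) — missense.
Codon 5: AAC (Asn) → UAC (Tyr) — missense.
Codon 6: GGU (Gly) → UGU (Cys) — missense.
Synonymous: 0 of 4.

0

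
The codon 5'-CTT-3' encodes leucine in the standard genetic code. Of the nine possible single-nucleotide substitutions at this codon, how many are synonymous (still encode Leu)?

Position 1: none → 0 synonymous.
Position 2: none → 0 synonymous.
Position 3: CTC, CTA, CTG → 3 synonymous.
Total: 0 + 0 + 3 = 3.

3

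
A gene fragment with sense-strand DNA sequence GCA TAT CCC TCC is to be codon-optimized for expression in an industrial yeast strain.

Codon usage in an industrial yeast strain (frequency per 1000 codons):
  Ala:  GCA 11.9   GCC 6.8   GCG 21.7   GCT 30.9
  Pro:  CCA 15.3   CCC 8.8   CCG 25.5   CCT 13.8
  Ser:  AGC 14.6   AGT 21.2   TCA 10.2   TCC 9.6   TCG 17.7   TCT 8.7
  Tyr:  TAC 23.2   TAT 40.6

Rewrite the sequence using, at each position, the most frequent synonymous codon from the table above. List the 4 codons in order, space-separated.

Codon 1 (Ala): best is GCT at 30.9.
Codon 2 (Tyr): best is TAT at 40.6.
Codon 3 (Pro): best is CCG at 25.5.
Codon 4 (Ser): best is AGT at 21.2.

GCT TAT CCG AGT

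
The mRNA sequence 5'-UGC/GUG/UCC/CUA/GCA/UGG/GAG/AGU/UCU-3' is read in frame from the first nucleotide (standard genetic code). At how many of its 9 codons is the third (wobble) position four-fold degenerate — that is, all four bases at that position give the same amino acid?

Codon 1 UGC (Cys): third position 2-fold.
Codon 2 GUG (Val): third position 4-fold.
Codon 3 UCC (Ser): third position 4-fold.
Codon 4 CUA (Leu): third position 4-fold.
Codon 5 GCA (Ala): third position 4-fold.
Codon 6 UGG (Trp): third position 1-fold.
Codon 7 GAG (Glu): third position 2-fold.
Codon 8 AGU (Ser): third position 2-fold.
Codon 9 UCU (Ser): third position 4-fold.
Four-fold degenerate third positions: 5.

5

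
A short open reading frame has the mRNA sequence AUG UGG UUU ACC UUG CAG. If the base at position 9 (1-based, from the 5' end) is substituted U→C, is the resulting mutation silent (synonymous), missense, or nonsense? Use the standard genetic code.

Position 9 falls in codon 3: UUU → Phe.
After the substitution the codon is UUC → Phe.
Both encode Phe, so the change is synonymous.

silent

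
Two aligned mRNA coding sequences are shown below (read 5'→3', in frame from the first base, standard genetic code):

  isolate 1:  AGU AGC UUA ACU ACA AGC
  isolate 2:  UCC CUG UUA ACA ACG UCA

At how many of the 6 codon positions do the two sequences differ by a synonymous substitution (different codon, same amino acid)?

4

Codon 1: AGU Ser / UCC Ser — synonymous.
Codon 2: AGC Ser / CUG Leu — nonsynonymous.
Codon 3: UUA Leu / UUA Leu — identical.
Codon 4: ACU Thr / ACA Thr — synonymous.
Codon 5: ACA Thr / ACG Thr — synonymous.
Codon 6: AGC Ser / UCA Ser — synonymous.
Synonymous differences: 4.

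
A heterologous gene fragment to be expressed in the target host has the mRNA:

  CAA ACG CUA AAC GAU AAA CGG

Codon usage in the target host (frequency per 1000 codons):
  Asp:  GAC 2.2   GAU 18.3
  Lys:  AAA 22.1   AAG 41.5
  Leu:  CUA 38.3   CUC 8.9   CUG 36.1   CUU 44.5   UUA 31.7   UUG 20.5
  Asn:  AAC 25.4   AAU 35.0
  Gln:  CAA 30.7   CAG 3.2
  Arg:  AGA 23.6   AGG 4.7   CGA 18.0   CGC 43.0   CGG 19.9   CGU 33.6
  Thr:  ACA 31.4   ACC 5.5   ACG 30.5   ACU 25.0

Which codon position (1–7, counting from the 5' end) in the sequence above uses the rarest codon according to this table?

5

Codon 1 CAA (Gln): 30.7 per 1000.
Codon 2 ACG (Thr): 30.5 per 1000.
Codon 3 CUA (Leu): 38.3 per 1000.
Codon 4 AAC (Asn): 25.4 per 1000.
Codon 5 GAU (Asp): 18.3 per 1000.
Codon 6 AAA (Lys): 22.1 per 1000.
Codon 7 CGG (Arg): 19.9 per 1000.
Lowest frequency is 18.3 at codon 5.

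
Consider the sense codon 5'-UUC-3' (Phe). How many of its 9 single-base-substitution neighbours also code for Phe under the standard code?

1

Position 1: none → 0 synonymous.
Position 2: none → 0 synonymous.
Position 3: UUU → 1 synonymous.
Total: 0 + 0 + 1 = 1.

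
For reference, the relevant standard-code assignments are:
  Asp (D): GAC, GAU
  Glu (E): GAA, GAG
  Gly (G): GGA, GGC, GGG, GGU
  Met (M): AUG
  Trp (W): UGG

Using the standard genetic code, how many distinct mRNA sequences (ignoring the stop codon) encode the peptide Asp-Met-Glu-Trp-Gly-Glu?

Asp: 2 codons.
Met: 1 codon.
Glu: 2 codons.
Trp: 1 codon.
Gly: 4 codons.
Glu: 2 codons.
2 × 1 × 2 × 1 × 4 × 2 = 32.

32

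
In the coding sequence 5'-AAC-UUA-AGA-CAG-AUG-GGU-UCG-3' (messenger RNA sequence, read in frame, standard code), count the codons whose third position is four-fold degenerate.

2

Codon 1 AAC (Asn): third position 2-fold.
Codon 2 UUA (Leu): third position 2-fold.
Codon 3 AGA (Arg): third position 2-fold.
Codon 4 CAG (Gln): third position 2-fold.
Codon 5 AUG (Met): third position 1-fold.
Codon 6 GGU (Gly): third position 4-fold.
Codon 7 UCG (Ser): third position 4-fold.
Four-fold degenerate third positions: 2.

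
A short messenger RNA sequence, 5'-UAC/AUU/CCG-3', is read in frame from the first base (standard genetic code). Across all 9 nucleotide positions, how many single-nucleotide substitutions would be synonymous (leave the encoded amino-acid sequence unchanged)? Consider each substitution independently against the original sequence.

6

Codon 1 (UAC, Tyr): 1 synonymous substitution.
Codon 2 (AUU, Ile): 2 synonymous substitutions.
Codon 3 (CCG, Pro): 3 synonymous substitutions.
Total: 1 + 2 + 3 = 6.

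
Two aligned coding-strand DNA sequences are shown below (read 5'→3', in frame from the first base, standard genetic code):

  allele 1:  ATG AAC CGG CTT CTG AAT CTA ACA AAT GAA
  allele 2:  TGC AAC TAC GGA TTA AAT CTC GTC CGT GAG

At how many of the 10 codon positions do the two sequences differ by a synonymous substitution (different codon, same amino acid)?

Codon 1: ATG Met / TGC Cys — nonsynonymous.
Codon 2: AAC Asn / AAC Asn — identical.
Codon 3: CGG Arg / TAC Tyr — nonsynonymous.
Codon 4: CTT Leu / GGA Gly — nonsynonymous.
Codon 5: CTG Leu / TTA Leu — synonymous.
Codon 6: AAT Asn / AAT Asn — identical.
Codon 7: CTA Leu / CTC Leu — synonymous.
Codon 8: ACA Thr / GTC Val — nonsynonymous.
Codon 9: AAT Asn / CGT Arg — nonsynonymous.
Codon 10: GAA Glu / GAG Glu — synonymous.
Synonymous differences: 3.

3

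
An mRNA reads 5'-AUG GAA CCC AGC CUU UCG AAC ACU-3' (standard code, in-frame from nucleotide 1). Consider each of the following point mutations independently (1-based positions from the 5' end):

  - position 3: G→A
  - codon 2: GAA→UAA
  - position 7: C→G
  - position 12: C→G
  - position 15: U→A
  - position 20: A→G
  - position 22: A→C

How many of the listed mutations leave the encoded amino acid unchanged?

Codon 1: AUG (Met) → AUA (Ile) — missense.
Codon 2: GAA (Glu) → UAA (Stop) — nonsense.
Codon 3: CCC (Pro) → GCC (Ala) — missense.
Codon 4: AGC (Ser) → AGG (Arg) — missense.
Codon 5: CUU (Leu) → CUA (Leu) — synonymous.
Codon 7: AAC (Asn) → AGC (Ser) — missense.
Codon 8: ACU (Thr) → CCU (Pro) — missense.
Synonymous: 1 of 7.

1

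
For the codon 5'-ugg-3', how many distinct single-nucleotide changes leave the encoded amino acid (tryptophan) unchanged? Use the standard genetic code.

0

Position 1: none → 0 synonymous.
Position 2: none → 0 synonymous.
Position 3: none → 0 synonymous.
Total: 0 + 0 + 0 = 0.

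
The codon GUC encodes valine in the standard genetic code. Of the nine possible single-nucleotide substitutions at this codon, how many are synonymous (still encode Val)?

Position 1: none → 0 synonymous.
Position 2: none → 0 synonymous.
Position 3: GUU, GUA, GUG → 3 synonymous.
Total: 0 + 0 + 3 = 3.

3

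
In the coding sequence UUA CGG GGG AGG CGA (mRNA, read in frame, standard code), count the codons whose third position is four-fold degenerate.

3

Codon 1 UUA (Leu): third position 2-fold.
Codon 2 CGG (Arg): third position 4-fold.
Codon 3 GGG (Gly): third position 4-fold.
Codon 4 AGG (Arg): third position 2-fold.
Codon 5 CGA (Arg): third position 4-fold.
Four-fold degenerate third positions: 3.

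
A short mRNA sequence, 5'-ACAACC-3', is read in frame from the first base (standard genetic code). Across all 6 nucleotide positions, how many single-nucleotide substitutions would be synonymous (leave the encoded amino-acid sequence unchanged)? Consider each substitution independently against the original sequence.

Codon 1 (ACA, Thr): 3 synonymous substitutions.
Codon 2 (ACC, Thr): 3 synonymous substitutions.
Total: 3 + 3 = 6.

6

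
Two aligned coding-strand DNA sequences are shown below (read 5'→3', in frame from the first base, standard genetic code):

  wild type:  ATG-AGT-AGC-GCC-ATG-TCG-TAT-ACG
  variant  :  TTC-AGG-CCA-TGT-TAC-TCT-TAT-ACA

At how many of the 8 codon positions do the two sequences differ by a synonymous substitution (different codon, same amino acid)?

Codon 1: ATG Met / TTC Phe — nonsynonymous.
Codon 2: AGT Ser / AGG Arg — nonsynonymous.
Codon 3: AGC Ser / CCA Pro — nonsynonymous.
Codon 4: GCC Ala / TGT Cys — nonsynonymous.
Codon 5: ATG Met / TAC Tyr — nonsynonymous.
Codon 6: TCG Ser / TCT Ser — synonymous.
Codon 7: TAT Tyr / TAT Tyr — identical.
Codon 8: ACG Thr / ACA Thr — synonymous.
Synonymous differences: 2.

2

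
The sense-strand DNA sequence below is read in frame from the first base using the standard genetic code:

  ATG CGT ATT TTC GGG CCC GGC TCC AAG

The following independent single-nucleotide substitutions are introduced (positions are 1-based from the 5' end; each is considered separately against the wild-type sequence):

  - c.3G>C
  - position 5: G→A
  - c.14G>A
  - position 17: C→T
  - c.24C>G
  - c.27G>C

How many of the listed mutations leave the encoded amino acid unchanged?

Codon 1: ATG (Met) → ATC (Ile) — missense.
Codon 2: CGT (Arg) → CAT (His) — missense.
Codon 5: GGG (Gly) → GAG (Glu) — missense.
Codon 6: CCC (Pro) → CTC (Leu) — missense.
Codon 8: TCC (Ser) → TCG (Ser) — synonymous.
Codon 9: AAG (Lys) → AAC (Asn) — missense.
Synonymous: 1 of 6.

1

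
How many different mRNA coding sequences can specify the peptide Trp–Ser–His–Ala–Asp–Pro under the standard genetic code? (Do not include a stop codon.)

384

Trp: 1 codon.
Ser: 6 codons.
His: 2 codons.
Ala: 4 codons.
Asp: 2 codons.
Pro: 4 codons.
1 × 6 × 2 × 4 × 2 × 4 = 384.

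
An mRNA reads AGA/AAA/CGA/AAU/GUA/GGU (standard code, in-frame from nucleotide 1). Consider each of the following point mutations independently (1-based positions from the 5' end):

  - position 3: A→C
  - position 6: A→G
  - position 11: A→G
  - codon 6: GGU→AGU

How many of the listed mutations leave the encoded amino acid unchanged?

Codon 1: AGA (Arg) → AGC (Ser) — missense.
Codon 2: AAA (Lys) → AAG (Lys) — synonymous.
Codon 4: AAU (Asn) → AGU (Ser) — missense.
Codon 6: GGU (Gly) → AGU (Ser) — missense.
Synonymous: 1 of 4.

1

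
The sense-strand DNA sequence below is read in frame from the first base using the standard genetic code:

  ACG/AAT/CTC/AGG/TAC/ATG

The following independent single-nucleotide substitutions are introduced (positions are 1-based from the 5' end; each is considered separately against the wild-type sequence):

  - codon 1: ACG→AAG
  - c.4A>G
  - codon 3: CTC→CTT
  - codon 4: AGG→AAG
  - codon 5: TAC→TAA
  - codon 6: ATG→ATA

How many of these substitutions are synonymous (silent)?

Codon 1: ACG (Thr) → AAG (Lys) — missense.
Codon 2: AAT (Asn) → GAT (Asp) — missense.
Codon 3: CTC (Leu) → CTT (Leu) — synonymous.
Codon 4: AGG (Arg) → AAG (Lys) — missense.
Codon 5: TAC (Tyr) → TAA (Stop) — nonsense.
Codon 6: ATG (Met) → ATA (Ile) — missense.
Synonymous: 1 of 6.

1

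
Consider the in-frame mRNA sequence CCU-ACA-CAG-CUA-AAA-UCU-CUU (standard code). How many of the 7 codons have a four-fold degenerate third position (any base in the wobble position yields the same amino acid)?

5

Codon 1 CCU (Pro): third position 4-fold.
Codon 2 ACA (Thr): third position 4-fold.
Codon 3 CAG (Gln): third position 2-fold.
Codon 4 CUA (Leu): third position 4-fold.
Codon 5 AAA (Lys): third position 2-fold.
Codon 6 UCU (Ser): third position 4-fold.
Codon 7 CUU (Leu): third position 4-fold.
Four-fold degenerate third positions: 5.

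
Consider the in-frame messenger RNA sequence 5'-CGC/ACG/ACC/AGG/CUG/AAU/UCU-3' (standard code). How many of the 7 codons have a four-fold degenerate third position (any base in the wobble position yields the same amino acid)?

5

Codon 1 CGC (Arg): third position 4-fold.
Codon 2 ACG (Thr): third position 4-fold.
Codon 3 ACC (Thr): third position 4-fold.
Codon 4 AGG (Arg): third position 2-fold.
Codon 5 CUG (Leu): third position 4-fold.
Codon 6 AAU (Asn): third position 2-fold.
Codon 7 UCU (Ser): third position 4-fold.
Four-fold degenerate third positions: 5.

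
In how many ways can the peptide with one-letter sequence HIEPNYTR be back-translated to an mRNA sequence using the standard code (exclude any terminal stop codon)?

4608

His: 2 codons.
Ile: 3 codons.
Glu: 2 codons.
Pro: 4 codons.
Asn: 2 codons.
Tyr: 2 codons.
Thr: 4 codons.
Arg: 6 codons.
2 × 3 × 2 × 4 × 2 × 2 × 4 × 6 = 4608.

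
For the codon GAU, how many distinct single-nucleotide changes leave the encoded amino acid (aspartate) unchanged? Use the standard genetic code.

1

Position 1: none → 0 synonymous.
Position 2: none → 0 synonymous.
Position 3: GAC → 1 synonymous.
Total: 0 + 0 + 1 = 1.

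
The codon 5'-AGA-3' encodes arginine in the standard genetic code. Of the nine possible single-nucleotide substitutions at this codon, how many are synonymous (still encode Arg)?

Position 1: CGA → 1 synonymous.
Position 2: none → 0 synonymous.
Position 3: AGG → 1 synonymous.
Total: 1 + 0 + 1 = 2.

2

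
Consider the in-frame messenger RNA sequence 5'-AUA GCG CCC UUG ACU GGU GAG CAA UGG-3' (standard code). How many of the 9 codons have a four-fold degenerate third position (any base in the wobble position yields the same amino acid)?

4

Codon 1 AUA (Ile): third position 3-fold.
Codon 2 GCG (Ala): third position 4-fold.
Codon 3 CCC (Pro): third position 4-fold.
Codon 4 UUG (Leu): third position 2-fold.
Codon 5 ACU (Thr): third position 4-fold.
Codon 6 GGU (Gly): third position 4-fold.
Codon 7 GAG (Glu): third position 2-fold.
Codon 8 CAA (Gln): third position 2-fold.
Codon 9 UGG (Trp): third position 1-fold.
Four-fold degenerate third positions: 4.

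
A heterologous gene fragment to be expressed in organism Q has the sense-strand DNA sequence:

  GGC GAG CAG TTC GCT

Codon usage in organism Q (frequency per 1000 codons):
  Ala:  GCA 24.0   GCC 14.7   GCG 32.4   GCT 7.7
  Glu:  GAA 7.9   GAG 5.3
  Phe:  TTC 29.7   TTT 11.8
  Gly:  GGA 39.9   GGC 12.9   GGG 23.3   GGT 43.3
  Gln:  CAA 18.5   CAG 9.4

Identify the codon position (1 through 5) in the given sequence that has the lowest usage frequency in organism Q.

Codon 1 GGC (Gly): 12.9 per 1000.
Codon 2 GAG (Glu): 5.3 per 1000.
Codon 3 CAG (Gln): 9.4 per 1000.
Codon 4 TTC (Phe): 29.7 per 1000.
Codon 5 GCT (Ala): 7.7 per 1000.
Lowest frequency is 5.3 at codon 2.

2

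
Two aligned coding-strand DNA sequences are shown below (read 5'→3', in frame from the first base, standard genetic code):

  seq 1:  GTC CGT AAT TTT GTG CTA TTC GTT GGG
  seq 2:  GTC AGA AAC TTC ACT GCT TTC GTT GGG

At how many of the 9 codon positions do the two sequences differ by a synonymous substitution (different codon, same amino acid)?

Codon 1: GTC Val / GTC Val — identical.
Codon 2: CGT Arg / AGA Arg — synonymous.
Codon 3: AAT Asn / AAC Asn — synonymous.
Codon 4: TTT Phe / TTC Phe — synonymous.
Codon 5: GTG Val / ACT Thr — nonsynonymous.
Codon 6: CTA Leu / GCT Ala — nonsynonymous.
Codon 7: TTC Phe / TTC Phe — identical.
Codon 8: GTT Val / GTT Val — identical.
Codon 9: GGG Gly / GGG Gly — identical.
Synonymous differences: 3.

3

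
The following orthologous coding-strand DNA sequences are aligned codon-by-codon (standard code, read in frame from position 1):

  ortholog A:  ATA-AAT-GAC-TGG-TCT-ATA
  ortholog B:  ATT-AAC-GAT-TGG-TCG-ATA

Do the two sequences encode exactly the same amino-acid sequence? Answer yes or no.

yes

Codon 1: ATA Ile / ATT Ile — synonymous.
Codon 2: AAT Asn / AAC Asn — synonymous.
Codon 3: GAC Asp / GAT Asp — synonymous.
Codon 4: TGG Trp / TGG Trp — identical.
Codon 5: TCT Ser / TCG Ser — synonymous.
Codon 6: ATA Ile / ATA Ile — identical.
Nonsynonymous differences: 0 → same protein.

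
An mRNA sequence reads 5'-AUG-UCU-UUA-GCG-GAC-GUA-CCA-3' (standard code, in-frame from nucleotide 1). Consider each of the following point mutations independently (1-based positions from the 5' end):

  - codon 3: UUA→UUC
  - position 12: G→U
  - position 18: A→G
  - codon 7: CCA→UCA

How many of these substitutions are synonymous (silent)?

Codon 3: UUA (Leu) → UUC (Phe) — missense.
Codon 4: GCG (Ala) → GCU (Ala) — synonymous.
Codon 6: GUA (Val) → GUG (Val) — synonymous.
Codon 7: CCA (Pro) → UCA (Ser) — missense.
Synonymous: 2 of 4.

2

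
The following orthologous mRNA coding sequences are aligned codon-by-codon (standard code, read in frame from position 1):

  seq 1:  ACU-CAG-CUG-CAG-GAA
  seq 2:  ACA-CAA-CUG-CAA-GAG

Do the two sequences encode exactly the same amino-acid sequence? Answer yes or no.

Codon 1: ACU Thr / ACA Thr — synonymous.
Codon 2: CAG Gln / CAA Gln — synonymous.
Codon 3: CUG Leu / CUG Leu — identical.
Codon 4: CAG Gln / CAA Gln — synonymous.
Codon 5: GAA Glu / GAG Glu — synonymous.
Nonsynonymous differences: 0 → same protein.

yes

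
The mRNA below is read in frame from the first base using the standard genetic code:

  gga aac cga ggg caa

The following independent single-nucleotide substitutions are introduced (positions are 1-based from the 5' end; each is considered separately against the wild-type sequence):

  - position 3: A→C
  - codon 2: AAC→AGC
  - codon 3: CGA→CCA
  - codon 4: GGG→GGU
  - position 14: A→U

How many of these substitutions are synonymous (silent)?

Codon 1: GGA (Gly) → GGC (Gly) — synonymous.
Codon 2: AAC (Asn) → AGC (Ser) — missense.
Codon 3: CGA (Arg) → CCA (Pro) — missense.
Codon 4: GGG (Gly) → GGU (Gly) — synonymous.
Codon 5: CAA (Gln) → CUA (Leu) — missense.
Synonymous: 2 of 5.

2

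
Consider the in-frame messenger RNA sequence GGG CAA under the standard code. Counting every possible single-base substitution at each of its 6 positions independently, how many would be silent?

Codon 1 (GGG, Gly): 3 synonymous substitutions.
Codon 2 (CAA, Gln): 1 synonymous substitution.
Total: 3 + 1 = 4.

4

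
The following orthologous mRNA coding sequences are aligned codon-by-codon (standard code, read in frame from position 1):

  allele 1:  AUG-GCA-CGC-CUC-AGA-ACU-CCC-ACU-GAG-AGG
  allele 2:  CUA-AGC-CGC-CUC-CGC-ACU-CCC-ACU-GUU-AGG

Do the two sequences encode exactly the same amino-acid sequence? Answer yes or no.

Codon 1: AUG Met / CUA Leu — nonsynonymous.
Codon 2: GCA Ala / AGC Ser — nonsynonymous.
Codon 3: CGC Arg / CGC Arg — identical.
Codon 4: CUC Leu / CUC Leu — identical.
Codon 5: AGA Arg / CGC Arg — synonymous.
Codon 6: ACU Thr / ACU Thr — identical.
Codon 7: CCC Pro / CCC Pro — identical.
Codon 8: ACU Thr / ACU Thr — identical.
Codon 9: GAG Glu / GUU Val — nonsynonymous.
Codon 10: AGG Arg / AGG Arg — identical.
Nonsynonymous differences: 3 → different protein.

no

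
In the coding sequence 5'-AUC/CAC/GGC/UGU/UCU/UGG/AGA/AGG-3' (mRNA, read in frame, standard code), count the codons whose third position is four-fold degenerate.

2

Codon 1 AUC (Ile): third position 3-fold.
Codon 2 CAC (His): third position 2-fold.
Codon 3 GGC (Gly): third position 4-fold.
Codon 4 UGU (Cys): third position 2-fold.
Codon 5 UCU (Ser): third position 4-fold.
Codon 6 UGG (Trp): third position 1-fold.
Codon 7 AGA (Arg): third position 2-fold.
Codon 8 AGG (Arg): third position 2-fold.
Four-fold degenerate third positions: 2.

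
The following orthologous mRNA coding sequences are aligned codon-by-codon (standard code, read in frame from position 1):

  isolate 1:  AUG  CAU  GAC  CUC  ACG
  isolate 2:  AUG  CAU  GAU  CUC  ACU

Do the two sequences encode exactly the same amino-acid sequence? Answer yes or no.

yes

Codon 1: AUG Met / AUG Met — identical.
Codon 2: CAU His / CAU His — identical.
Codon 3: GAC Asp / GAU Asp — synonymous.
Codon 4: CUC Leu / CUC Leu — identical.
Codon 5: ACG Thr / ACU Thr — synonymous.
Nonsynonymous differences: 0 → same protein.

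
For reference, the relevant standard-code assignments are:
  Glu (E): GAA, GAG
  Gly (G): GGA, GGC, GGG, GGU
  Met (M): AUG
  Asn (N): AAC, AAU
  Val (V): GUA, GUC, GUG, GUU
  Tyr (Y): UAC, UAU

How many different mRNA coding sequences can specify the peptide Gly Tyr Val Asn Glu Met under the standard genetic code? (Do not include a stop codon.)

Gly: 4 codons.
Tyr: 2 codons.
Val: 4 codons.
Asn: 2 codons.
Glu: 2 codons.
Met: 1 codon.
4 × 2 × 4 × 2 × 2 × 1 = 128.

128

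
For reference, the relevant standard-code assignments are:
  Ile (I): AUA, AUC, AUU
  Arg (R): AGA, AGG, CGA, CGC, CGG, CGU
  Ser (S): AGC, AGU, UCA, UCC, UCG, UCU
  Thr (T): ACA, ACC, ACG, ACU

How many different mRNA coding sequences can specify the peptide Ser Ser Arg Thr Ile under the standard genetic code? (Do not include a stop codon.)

2592

Ser: 6 codons.
Ser: 6 codons.
Arg: 6 codons.
Thr: 4 codons.
Ile: 3 codons.
6 × 6 × 6 × 4 × 3 = 2592.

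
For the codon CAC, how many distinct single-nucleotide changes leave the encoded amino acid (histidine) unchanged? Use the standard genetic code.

Position 1: none → 0 synonymous.
Position 2: none → 0 synonymous.
Position 3: CAU → 1 synonymous.
Total: 0 + 0 + 1 = 1.

1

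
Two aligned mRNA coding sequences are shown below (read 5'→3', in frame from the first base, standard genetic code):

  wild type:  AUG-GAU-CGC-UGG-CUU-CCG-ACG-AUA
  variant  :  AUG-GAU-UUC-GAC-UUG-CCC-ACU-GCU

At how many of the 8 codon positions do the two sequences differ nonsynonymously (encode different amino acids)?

3

Codon 1: AUG Met / AUG Met — identical.
Codon 2: GAU Asp / GAU Asp — identical.
Codon 3: CGC Arg / UUC Phe — nonsynonymous.
Codon 4: UGG Trp / GAC Asp — nonsynonymous.
Codon 5: CUU Leu / UUG Leu — synonymous.
Codon 6: CCG Pro / CCC Pro — synonymous.
Codon 7: ACG Thr / ACU Thr — synonymous.
Codon 8: AUA Ile / GCU Ala — nonsynonymous.
Nonsynonymous differences: 3.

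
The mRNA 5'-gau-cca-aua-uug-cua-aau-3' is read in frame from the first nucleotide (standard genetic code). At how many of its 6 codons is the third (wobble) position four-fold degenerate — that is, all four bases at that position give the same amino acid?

2

Codon 1 GAU (Asp): third position 2-fold.
Codon 2 CCA (Pro): third position 4-fold.
Codon 3 AUA (Ile): third position 3-fold.
Codon 4 UUG (Leu): third position 2-fold.
Codon 5 CUA (Leu): third position 4-fold.
Codon 6 AAU (Asn): third position 2-fold.
Four-fold degenerate third positions: 2.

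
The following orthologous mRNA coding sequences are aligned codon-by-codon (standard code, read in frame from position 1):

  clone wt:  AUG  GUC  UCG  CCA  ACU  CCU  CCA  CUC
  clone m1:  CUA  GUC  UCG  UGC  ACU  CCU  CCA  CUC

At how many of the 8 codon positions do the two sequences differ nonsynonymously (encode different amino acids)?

2

Codon 1: AUG Met / CUA Leu — nonsynonymous.
Codon 2: GUC Val / GUC Val — identical.
Codon 3: UCG Ser / UCG Ser — identical.
Codon 4: CCA Pro / UGC Cys — nonsynonymous.
Codon 5: ACU Thr / ACU Thr — identical.
Codon 6: CCU Pro / CCU Pro — identical.
Codon 7: CCA Pro / CCA Pro — identical.
Codon 8: CUC Leu / CUC Leu — identical.
Nonsynonymous differences: 2.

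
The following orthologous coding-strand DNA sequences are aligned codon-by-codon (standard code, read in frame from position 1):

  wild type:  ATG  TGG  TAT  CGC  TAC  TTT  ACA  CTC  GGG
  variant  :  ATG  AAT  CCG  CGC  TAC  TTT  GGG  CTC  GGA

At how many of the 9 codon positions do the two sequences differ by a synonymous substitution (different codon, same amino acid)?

1

Codon 1: ATG Met / ATG Met — identical.
Codon 2: TGG Trp / AAT Asn — nonsynonymous.
Codon 3: TAT Tyr / CCG Pro — nonsynonymous.
Codon 4: CGC Arg / CGC Arg — identical.
Codon 5: TAC Tyr / TAC Tyr — identical.
Codon 6: TTT Phe / TTT Phe — identical.
Codon 7: ACA Thr / GGG Gly — nonsynonymous.
Codon 8: CTC Leu / CTC Leu — identical.
Codon 9: GGG Gly / GGA Gly — synonymous.
Synonymous differences: 1.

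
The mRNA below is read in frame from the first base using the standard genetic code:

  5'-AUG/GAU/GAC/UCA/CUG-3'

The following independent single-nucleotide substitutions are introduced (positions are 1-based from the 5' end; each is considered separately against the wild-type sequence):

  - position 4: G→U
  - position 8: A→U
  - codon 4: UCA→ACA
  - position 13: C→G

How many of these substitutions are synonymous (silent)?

Codon 2: GAU (Asp) → UAU (Tyr) — missense.
Codon 3: GAC (Asp) → GUC (Val) — missense.
Codon 4: UCA (Ser) → ACA (Thr) — missense.
Codon 5: CUG (Leu) → GUG (Val) — missense.
Synonymous: 0 of 4.

0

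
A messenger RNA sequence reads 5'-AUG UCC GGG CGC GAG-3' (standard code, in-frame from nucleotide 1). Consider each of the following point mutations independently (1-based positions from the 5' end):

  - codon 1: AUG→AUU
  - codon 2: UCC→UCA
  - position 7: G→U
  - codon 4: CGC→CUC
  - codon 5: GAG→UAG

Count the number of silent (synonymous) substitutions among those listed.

Codon 1: AUG (Met) → AUU (Ile) — missense.
Codon 2: UCC (Ser) → UCA (Ser) — synonymous.
Codon 3: GGG (Gly) → UGG (Trp) — missense.
Codon 4: CGC (Arg) → CUC (Leu) — missense.
Codon 5: GAG (Glu) → UAG (Stop) — nonsense.
Synonymous: 1 of 5.

1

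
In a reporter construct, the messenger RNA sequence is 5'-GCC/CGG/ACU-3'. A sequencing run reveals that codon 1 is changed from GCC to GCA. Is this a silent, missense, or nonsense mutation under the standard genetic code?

silent

Position 3 falls in codon 1: GCC → Ala.
After the substitution the codon is GCA → Ala.
Both encode Ala, so the change is synonymous.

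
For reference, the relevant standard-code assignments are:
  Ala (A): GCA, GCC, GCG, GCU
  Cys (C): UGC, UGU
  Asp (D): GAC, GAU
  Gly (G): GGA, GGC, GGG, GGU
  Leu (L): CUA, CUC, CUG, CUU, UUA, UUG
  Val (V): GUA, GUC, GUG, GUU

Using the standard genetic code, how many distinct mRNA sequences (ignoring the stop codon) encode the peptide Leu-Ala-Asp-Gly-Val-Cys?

1536

Leu: 6 codons.
Ala: 4 codons.
Asp: 2 codons.
Gly: 4 codons.
Val: 4 codons.
Cys: 2 codons.
6 × 4 × 2 × 4 × 4 × 2 = 1536.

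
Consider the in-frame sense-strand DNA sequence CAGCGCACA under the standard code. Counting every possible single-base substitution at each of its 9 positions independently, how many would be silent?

Codon 1 (CAG, Gln): 1 synonymous substitution.
Codon 2 (CGC, Arg): 3 synonymous substitutions.
Codon 3 (ACA, Thr): 3 synonymous substitutions.
Total: 1 + 3 + 3 = 7.

7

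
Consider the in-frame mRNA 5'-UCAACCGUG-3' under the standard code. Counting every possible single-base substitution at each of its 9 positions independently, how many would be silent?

Codon 1 (UCA, Ser): 3 synonymous substitutions.
Codon 2 (ACC, Thr): 3 synonymous substitutions.
Codon 3 (GUG, Val): 3 synonymous substitutions.
Total: 3 + 3 + 3 = 9.

9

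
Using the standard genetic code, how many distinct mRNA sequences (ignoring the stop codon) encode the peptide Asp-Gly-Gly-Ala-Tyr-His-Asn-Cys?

Asp: 2 codons.
Gly: 4 codons.
Gly: 4 codons.
Ala: 4 codons.
Tyr: 2 codons.
His: 2 codons.
Asn: 2 codons.
Cys: 2 codons.
2 × 4 × 4 × 4 × 2 × 2 × 2 × 2 = 2048.

2048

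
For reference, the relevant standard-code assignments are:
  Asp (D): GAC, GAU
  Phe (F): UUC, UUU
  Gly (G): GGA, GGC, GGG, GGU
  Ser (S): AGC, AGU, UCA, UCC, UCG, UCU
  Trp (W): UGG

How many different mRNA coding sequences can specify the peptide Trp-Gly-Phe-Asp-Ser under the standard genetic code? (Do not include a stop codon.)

96

Trp: 1 codon.
Gly: 4 codons.
Phe: 2 codons.
Asp: 2 codons.
Ser: 6 codons.
1 × 4 × 2 × 2 × 6 = 96.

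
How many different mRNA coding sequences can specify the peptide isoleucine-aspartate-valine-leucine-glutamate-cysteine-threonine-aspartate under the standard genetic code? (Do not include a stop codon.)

Ile: 3 codons.
Asp: 2 codons.
Val: 4 codons.
Leu: 6 codons.
Glu: 2 codons.
Cys: 2 codons.
Thr: 4 codons.
Asp: 2 codons.
3 × 2 × 4 × 6 × 2 × 2 × 4 × 2 = 4608.

4608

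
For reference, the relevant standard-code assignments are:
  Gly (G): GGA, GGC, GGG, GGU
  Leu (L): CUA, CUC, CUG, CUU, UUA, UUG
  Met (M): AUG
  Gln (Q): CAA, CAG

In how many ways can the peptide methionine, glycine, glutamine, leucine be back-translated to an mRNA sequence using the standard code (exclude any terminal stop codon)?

48

Met: 1 codon.
Gly: 4 codons.
Gln: 2 codons.
Leu: 6 codons.
1 × 4 × 2 × 6 = 48.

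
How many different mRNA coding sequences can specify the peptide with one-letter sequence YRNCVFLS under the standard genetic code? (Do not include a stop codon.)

Tyr: 2 codons.
Arg: 6 codons.
Asn: 2 codons.
Cys: 2 codons.
Val: 4 codons.
Phe: 2 codons.
Leu: 6 codons.
Ser: 6 codons.
2 × 6 × 2 × 2 × 4 × 2 × 6 × 6 = 13824.

13824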